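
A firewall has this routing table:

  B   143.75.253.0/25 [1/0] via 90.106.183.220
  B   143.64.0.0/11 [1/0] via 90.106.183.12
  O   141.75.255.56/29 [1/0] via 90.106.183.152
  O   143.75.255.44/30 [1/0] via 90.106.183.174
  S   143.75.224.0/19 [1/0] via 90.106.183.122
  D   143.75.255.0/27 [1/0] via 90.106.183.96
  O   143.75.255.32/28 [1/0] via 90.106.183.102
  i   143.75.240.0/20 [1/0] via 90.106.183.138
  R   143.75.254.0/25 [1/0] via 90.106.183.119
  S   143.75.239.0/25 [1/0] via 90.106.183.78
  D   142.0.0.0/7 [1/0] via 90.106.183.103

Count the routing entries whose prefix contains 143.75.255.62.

4

Prefixes containing 143.75.255.62:
  142.0.0.0/7 (142.0.0.0 - 143.255.255.255)
  143.64.0.0/11 (143.64.0.0 - 143.95.255.255)
  143.75.224.0/19 (143.75.224.0 - 143.75.255.255)
  143.75.240.0/20 (143.75.240.0 - 143.75.255.255)
Total matching entries: 4.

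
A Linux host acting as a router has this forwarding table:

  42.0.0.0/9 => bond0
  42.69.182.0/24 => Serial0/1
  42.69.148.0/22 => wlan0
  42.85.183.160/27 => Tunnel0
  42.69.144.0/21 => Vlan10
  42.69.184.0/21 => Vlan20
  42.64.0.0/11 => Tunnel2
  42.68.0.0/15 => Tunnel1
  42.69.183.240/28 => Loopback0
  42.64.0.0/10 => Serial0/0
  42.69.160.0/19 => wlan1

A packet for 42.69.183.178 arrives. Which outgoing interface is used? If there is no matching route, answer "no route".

Routes whose prefix contains 42.69.183.178:
  42.0.0.0/9 (42.0.0.0 - 42.127.255.255) -> bond0
  42.64.0.0/10 (42.64.0.0 - 42.127.255.255) -> Serial0/0
  42.64.0.0/11 (42.64.0.0 - 42.95.255.255) -> Tunnel2
  42.68.0.0/15 (42.68.0.0 - 42.69.255.255) -> Tunnel1
  42.69.160.0/19 (42.69.160.0 - 42.69.191.255) -> wlan1
More-specific entries that do NOT match:
  42.69.183.240/28 (42.69.183.240 - 42.69.183.255) does not contain 42.69.183.178
  42.85.183.160/27 (42.85.183.160 - 42.85.183.191) does not contain 42.69.183.178
  42.69.182.0/24 (42.69.182.0 - 42.69.182.255) does not contain 42.69.183.178
  42.69.148.0/22 (42.69.148.0 - 42.69.151.255) does not contain 42.69.183.178
  42.69.144.0/21 (42.69.144.0 - 42.69.151.255) does not contain 42.69.183.178
  42.69.184.0/21 (42.69.184.0 - 42.69.191.255) does not contain 42.69.183.178
Longest matching prefix is /19 -> interface wlan1.

wlan1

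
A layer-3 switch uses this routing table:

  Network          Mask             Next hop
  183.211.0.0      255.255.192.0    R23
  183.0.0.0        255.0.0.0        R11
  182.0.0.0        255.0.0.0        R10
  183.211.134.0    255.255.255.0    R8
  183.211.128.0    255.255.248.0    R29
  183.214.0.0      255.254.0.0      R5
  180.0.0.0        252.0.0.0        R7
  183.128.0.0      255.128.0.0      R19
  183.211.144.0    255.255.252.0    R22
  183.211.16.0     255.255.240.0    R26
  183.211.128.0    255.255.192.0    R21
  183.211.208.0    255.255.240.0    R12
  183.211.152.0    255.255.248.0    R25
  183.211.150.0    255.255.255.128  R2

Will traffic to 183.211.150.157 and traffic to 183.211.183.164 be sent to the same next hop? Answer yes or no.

183.211.150.157: longest match 183.211.128.0/18 -> R21
183.211.183.164: longest match 183.211.128.0/18 -> R21

yes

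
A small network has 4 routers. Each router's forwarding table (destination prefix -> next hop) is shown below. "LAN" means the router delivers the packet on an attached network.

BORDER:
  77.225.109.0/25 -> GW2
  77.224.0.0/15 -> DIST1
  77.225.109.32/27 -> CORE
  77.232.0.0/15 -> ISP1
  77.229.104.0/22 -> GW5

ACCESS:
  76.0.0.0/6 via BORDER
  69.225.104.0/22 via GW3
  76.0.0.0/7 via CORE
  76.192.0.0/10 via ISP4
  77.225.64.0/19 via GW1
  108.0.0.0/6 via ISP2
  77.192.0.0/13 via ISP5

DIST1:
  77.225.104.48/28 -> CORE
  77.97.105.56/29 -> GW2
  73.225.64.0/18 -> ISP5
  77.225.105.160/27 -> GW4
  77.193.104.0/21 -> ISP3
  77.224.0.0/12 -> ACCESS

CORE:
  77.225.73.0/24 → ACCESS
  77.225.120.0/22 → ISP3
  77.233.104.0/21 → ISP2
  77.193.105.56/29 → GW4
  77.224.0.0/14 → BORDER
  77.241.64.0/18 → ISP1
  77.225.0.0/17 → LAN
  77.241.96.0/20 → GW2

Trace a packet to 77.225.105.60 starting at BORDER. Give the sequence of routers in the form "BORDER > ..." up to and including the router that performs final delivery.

At BORDER: longest match for 77.225.105.60 is 77.224.0.0/15 -> DIST1
At DIST1: longest match for 77.225.105.60 is 77.224.0.0/12 -> ACCESS
At ACCESS: longest match for 77.225.105.60 is 76.0.0.0/7 -> CORE
At CORE: longest match for 77.225.105.60 is 77.225.0.0/17 -> LAN

BORDER > DIST1 > ACCESS > CORE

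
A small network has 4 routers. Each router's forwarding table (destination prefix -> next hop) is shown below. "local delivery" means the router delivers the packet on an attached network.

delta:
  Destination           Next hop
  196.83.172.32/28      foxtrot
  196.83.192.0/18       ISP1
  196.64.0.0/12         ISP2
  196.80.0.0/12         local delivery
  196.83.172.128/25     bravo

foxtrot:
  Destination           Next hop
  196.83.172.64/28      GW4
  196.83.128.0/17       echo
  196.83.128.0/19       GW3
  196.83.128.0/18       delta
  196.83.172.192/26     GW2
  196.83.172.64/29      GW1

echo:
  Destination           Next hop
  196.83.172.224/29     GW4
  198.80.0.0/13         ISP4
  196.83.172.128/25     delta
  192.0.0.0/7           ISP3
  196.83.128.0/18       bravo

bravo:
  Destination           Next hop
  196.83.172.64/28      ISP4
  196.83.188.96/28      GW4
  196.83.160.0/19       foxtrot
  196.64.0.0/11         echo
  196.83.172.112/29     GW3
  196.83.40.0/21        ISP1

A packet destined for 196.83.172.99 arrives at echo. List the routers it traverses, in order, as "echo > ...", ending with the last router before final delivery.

At echo: longest match for 196.83.172.99 is 196.83.128.0/18 -> bravo
At bravo: longest match for 196.83.172.99 is 196.83.160.0/19 -> foxtrot
At foxtrot: longest match for 196.83.172.99 is 196.83.128.0/18 -> delta
At delta: longest match for 196.83.172.99 is 196.80.0.0/12 -> local delivery

echo > bravo > foxtrot > delta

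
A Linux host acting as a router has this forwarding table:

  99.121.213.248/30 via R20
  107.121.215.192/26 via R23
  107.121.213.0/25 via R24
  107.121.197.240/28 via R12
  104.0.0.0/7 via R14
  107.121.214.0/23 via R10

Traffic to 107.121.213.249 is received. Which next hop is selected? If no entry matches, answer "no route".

no route

No entry's prefix contains 107.121.213.249; there is no default route.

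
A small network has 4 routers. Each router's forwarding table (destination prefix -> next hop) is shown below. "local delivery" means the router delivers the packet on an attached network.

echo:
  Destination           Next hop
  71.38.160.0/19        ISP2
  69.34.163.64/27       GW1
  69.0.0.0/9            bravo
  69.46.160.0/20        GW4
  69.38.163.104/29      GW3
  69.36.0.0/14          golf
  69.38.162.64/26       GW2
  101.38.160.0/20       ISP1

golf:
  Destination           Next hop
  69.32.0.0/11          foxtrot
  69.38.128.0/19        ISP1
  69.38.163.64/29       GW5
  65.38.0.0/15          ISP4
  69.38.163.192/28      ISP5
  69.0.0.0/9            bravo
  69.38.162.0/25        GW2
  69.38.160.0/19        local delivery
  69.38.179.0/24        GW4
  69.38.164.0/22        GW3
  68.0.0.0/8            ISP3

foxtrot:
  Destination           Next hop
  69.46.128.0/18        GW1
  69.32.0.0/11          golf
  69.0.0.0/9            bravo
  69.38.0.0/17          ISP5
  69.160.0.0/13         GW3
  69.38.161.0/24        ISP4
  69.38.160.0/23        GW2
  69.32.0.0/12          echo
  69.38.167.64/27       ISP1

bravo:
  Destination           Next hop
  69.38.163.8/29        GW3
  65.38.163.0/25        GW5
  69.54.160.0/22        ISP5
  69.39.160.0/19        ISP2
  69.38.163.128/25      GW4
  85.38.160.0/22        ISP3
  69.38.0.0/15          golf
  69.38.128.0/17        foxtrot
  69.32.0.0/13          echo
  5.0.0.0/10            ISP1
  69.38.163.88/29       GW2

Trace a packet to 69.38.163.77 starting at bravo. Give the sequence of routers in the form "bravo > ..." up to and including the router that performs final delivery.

bravo > foxtrot > echo > golf

At bravo: longest match for 69.38.163.77 is 69.38.128.0/17 -> foxtrot
At foxtrot: longest match for 69.38.163.77 is 69.32.0.0/12 -> echo
At echo: longest match for 69.38.163.77 is 69.36.0.0/14 -> golf
At golf: longest match for 69.38.163.77 is 69.38.160.0/19 -> local delivery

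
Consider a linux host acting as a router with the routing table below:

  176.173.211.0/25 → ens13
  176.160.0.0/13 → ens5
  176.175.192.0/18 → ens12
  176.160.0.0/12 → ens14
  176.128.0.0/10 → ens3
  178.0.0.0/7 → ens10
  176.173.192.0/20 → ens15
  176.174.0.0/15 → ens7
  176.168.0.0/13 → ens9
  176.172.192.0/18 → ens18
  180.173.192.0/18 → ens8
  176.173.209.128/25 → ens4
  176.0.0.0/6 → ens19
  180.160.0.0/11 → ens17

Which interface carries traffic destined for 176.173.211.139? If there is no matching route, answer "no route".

Routes whose prefix contains 176.173.211.139:
  176.0.0.0/6 (176.0.0.0 - 179.255.255.255) -> ens19
  176.128.0.0/10 (176.128.0.0 - 176.191.255.255) -> ens3
  176.160.0.0/12 (176.160.0.0 - 176.175.255.255) -> ens14
  176.168.0.0/13 (176.168.0.0 - 176.175.255.255) -> ens9
More-specific entries that do NOT match:
  176.173.211.0/25 (176.173.211.0 - 176.173.211.127) does not contain 176.173.211.139
  176.173.209.128/25 (176.173.209.128 - 176.173.209.255) does not contain 176.173.211.139
  176.173.192.0/20 (176.173.192.0 - 176.173.207.255) does not contain 176.173.211.139
  176.175.192.0/18 (176.175.192.0 - 176.175.255.255) does not contain 176.173.211.139
  176.172.192.0/18 (176.172.192.0 - 176.172.255.255) does not contain 176.173.211.139
  180.173.192.0/18 (180.173.192.0 - 180.173.255.255) does not contain 176.173.211.139
  176.174.0.0/15 (176.174.0.0 - 176.175.255.255) does not contain 176.173.211.139
Longest matching prefix is /13 -> interface ens9.

ens9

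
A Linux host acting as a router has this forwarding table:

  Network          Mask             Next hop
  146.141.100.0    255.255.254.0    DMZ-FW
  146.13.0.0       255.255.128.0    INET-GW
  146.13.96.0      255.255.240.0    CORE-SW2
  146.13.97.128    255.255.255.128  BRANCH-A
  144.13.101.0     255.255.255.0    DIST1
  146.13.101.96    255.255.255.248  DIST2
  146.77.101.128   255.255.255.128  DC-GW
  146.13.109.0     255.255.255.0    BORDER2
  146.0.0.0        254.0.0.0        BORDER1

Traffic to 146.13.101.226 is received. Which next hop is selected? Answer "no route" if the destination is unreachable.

Routes whose prefix contains 146.13.101.226:
  146.0.0.0/7 (146.0.0.0 - 147.255.255.255) -> BORDER1
  146.13.0.0/17 (146.13.0.0 - 146.13.127.255) -> INET-GW
  146.13.96.0/20 (146.13.96.0 - 146.13.111.255) -> CORE-SW2
More-specific entries that do NOT match:
  146.13.101.96/29 (146.13.101.96 - 146.13.101.103) does not contain 146.13.101.226
  146.13.97.128/25 (146.13.97.128 - 146.13.97.255) does not contain 146.13.101.226
  146.77.101.128/25 (146.77.101.128 - 146.77.101.255) does not contain 146.13.101.226
  144.13.101.0/24 (144.13.101.0 - 144.13.101.255) does not contain 146.13.101.226
  146.13.109.0/24 (146.13.109.0 - 146.13.109.255) does not contain 146.13.101.226
  146.141.100.0/23 (146.141.100.0 - 146.141.101.255) does not contain 146.13.101.226
Longest matching prefix is /20 -> next hop CORE-SW2.

CORE-SW2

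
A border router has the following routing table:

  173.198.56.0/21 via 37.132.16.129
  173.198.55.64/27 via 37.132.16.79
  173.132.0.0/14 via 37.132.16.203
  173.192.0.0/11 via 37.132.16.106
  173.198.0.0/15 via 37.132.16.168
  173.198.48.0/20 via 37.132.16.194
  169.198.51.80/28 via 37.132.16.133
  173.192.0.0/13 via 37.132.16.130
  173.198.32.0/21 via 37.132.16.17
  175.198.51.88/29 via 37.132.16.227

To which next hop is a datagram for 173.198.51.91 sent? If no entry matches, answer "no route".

37.132.16.194

Routes whose prefix contains 173.198.51.91:
  173.192.0.0/11 (173.192.0.0 - 173.223.255.255) -> 37.132.16.106
  173.192.0.0/13 (173.192.0.0 - 173.199.255.255) -> 37.132.16.130
  173.198.0.0/15 (173.198.0.0 - 173.199.255.255) -> 37.132.16.168
  173.198.48.0/20 (173.198.48.0 - 173.198.63.255) -> 37.132.16.194
More-specific entries that do NOT match:
  175.198.51.88/29 (175.198.51.88 - 175.198.51.95) does not contain 173.198.51.91
  169.198.51.80/28 (169.198.51.80 - 169.198.51.95) does not contain 173.198.51.91
  173.198.55.64/27 (173.198.55.64 - 173.198.55.95) does not contain 173.198.51.91
  173.198.56.0/21 (173.198.56.0 - 173.198.63.255) does not contain 173.198.51.91
  173.198.32.0/21 (173.198.32.0 - 173.198.39.255) does not contain 173.198.51.91
Longest matching prefix is /20 -> next hop 37.132.16.194.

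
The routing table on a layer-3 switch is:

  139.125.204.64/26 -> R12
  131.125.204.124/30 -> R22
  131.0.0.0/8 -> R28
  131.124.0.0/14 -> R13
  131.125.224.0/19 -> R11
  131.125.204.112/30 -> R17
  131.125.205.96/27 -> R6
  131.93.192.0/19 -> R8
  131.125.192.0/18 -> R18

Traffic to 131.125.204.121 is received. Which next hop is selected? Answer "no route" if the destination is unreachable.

R18

Routes whose prefix contains 131.125.204.121:
  131.0.0.0/8 (131.0.0.0 - 131.255.255.255) -> R28
  131.124.0.0/14 (131.124.0.0 - 131.127.255.255) -> R13
  131.125.192.0/18 (131.125.192.0 - 131.125.255.255) -> R18
More-specific entries that do NOT match:
  131.125.204.124/30 (131.125.204.124 - 131.125.204.127) does not contain 131.125.204.121
  131.125.204.112/30 (131.125.204.112 - 131.125.204.115) does not contain 131.125.204.121
  131.125.205.96/27 (131.125.205.96 - 131.125.205.127) does not contain 131.125.204.121
  139.125.204.64/26 (139.125.204.64 - 139.125.204.127) does not contain 131.125.204.121
  131.125.224.0/19 (131.125.224.0 - 131.125.255.255) does not contain 131.125.204.121
  131.93.192.0/19 (131.93.192.0 - 131.93.223.255) does not contain 131.125.204.121
Longest matching prefix is /18 -> next hop R18.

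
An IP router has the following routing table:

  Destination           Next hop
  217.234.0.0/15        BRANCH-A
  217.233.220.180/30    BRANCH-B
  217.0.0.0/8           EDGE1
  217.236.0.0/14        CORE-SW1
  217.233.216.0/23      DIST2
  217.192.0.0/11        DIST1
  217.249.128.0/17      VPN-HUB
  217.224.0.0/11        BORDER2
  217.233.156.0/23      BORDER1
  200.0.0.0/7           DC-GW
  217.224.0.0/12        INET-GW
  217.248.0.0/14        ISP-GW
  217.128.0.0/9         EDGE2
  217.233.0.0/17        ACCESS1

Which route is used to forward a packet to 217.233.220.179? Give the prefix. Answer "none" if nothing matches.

Entries matching 217.233.220.179:
  217.0.0.0/8 (217.0.0.0 - 217.255.255.255)
  217.128.0.0/9 (217.128.0.0 - 217.255.255.255)
  217.224.0.0/11 (217.224.0.0 - 217.255.255.255)
  217.224.0.0/12 (217.224.0.0 - 217.239.255.255)
Most specific is 217.224.0.0/12.

217.224.0.0/12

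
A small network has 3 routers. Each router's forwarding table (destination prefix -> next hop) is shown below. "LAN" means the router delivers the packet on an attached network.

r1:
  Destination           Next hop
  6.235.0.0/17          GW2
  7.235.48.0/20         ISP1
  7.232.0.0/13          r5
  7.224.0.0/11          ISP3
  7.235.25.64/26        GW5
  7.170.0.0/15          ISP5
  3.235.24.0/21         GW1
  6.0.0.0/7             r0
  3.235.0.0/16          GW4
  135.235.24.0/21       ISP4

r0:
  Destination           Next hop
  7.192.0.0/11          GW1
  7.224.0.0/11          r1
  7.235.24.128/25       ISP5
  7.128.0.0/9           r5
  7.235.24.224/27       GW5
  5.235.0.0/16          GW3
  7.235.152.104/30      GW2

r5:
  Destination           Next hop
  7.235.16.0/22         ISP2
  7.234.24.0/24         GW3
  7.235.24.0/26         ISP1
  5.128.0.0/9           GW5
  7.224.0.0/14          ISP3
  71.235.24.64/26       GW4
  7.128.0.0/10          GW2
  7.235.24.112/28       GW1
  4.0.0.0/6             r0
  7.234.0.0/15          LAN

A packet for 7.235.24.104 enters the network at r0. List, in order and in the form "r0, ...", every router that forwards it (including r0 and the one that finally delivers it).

At r0: longest match for 7.235.24.104 is 7.224.0.0/11 -> r1
At r1: longest match for 7.235.24.104 is 7.232.0.0/13 -> r5
At r5: longest match for 7.235.24.104 is 7.234.0.0/15 -> LAN

r0, r1, r5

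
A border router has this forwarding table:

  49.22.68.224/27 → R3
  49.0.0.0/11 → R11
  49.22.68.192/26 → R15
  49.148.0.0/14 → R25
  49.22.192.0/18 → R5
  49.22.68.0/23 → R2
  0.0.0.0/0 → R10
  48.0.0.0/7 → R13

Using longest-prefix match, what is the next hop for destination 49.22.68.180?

R2

Routes whose prefix contains 49.22.68.180:
  0.0.0.0/0 (default, matches everything) -> R10
  48.0.0.0/7 (48.0.0.0 - 49.255.255.255) -> R13
  49.0.0.0/11 (49.0.0.0 - 49.31.255.255) -> R11
  49.22.68.0/23 (49.22.68.0 - 49.22.69.255) -> R2
More-specific entries that do NOT match:
  49.22.68.224/27 (49.22.68.224 - 49.22.68.255) does not contain 49.22.68.180
  49.22.68.192/26 (49.22.68.192 - 49.22.68.255) does not contain 49.22.68.180
Longest matching prefix is /23 -> next hop R2.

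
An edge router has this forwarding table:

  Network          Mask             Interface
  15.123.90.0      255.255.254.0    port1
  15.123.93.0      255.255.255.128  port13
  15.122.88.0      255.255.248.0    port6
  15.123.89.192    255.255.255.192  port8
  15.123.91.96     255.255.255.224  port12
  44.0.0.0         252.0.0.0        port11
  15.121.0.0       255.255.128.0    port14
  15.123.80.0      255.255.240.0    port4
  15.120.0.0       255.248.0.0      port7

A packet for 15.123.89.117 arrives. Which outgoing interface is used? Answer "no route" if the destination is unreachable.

port4

Routes whose prefix contains 15.123.89.117:
  15.120.0.0/13 (15.120.0.0 - 15.127.255.255) -> port7
  15.123.80.0/20 (15.123.80.0 - 15.123.95.255) -> port4
More-specific entries that do NOT match:
  15.123.91.96/27 (15.123.91.96 - 15.123.91.127) does not contain 15.123.89.117
  15.123.89.192/26 (15.123.89.192 - 15.123.89.255) does not contain 15.123.89.117
  15.123.93.0/25 (15.123.93.0 - 15.123.93.127) does not contain 15.123.89.117
  15.123.90.0/23 (15.123.90.0 - 15.123.91.255) does not contain 15.123.89.117
  15.122.88.0/21 (15.122.88.0 - 15.122.95.255) does not contain 15.123.89.117
Longest matching prefix is /20 -> interface port4.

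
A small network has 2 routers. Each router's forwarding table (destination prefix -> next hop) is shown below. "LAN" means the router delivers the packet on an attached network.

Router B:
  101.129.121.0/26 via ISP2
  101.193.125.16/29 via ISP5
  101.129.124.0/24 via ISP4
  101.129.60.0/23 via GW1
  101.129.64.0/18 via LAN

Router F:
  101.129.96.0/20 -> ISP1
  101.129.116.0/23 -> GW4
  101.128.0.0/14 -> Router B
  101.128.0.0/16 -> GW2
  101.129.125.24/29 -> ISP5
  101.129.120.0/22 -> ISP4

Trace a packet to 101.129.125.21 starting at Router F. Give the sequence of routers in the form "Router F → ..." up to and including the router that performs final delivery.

At Router F: longest match for 101.129.125.21 is 101.128.0.0/14 -> Router B
At Router B: longest match for 101.129.125.21 is 101.129.64.0/18 -> LAN

Router F → Router B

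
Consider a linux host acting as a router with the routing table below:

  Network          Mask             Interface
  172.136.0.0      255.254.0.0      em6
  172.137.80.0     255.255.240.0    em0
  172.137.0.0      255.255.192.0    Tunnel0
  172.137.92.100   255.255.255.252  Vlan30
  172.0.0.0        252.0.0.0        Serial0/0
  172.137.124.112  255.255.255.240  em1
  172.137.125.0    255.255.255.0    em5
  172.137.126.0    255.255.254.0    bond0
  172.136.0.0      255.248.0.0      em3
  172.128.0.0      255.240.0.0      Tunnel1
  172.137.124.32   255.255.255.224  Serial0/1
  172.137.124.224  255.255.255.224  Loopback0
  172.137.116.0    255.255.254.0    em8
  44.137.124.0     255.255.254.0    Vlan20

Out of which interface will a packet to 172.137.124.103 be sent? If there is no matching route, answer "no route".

em6

Routes whose prefix contains 172.137.124.103:
  172.0.0.0/6 (172.0.0.0 - 175.255.255.255) -> Serial0/0
  172.128.0.0/12 (172.128.0.0 - 172.143.255.255) -> Tunnel1
  172.136.0.0/13 (172.136.0.0 - 172.143.255.255) -> em3
  172.136.0.0/15 (172.136.0.0 - 172.137.255.255) -> em6
More-specific entries that do NOT match:
  172.137.92.100/30 (172.137.92.100 - 172.137.92.103) does not contain 172.137.124.103
  172.137.124.112/28 (172.137.124.112 - 172.137.124.127) does not contain 172.137.124.103
  172.137.124.32/27 (172.137.124.32 - 172.137.124.63) does not contain 172.137.124.103
  172.137.124.224/27 (172.137.124.224 - 172.137.124.255) does not contain 172.137.124.103
  172.137.125.0/24 (172.137.125.0 - 172.137.125.255) does not contain 172.137.124.103
  172.137.126.0/23 (172.137.126.0 - 172.137.127.255) does not contain 172.137.124.103
  172.137.116.0/23 (172.137.116.0 - 172.137.117.255) does not contain 172.137.124.103
  44.137.124.0/23 (44.137.124.0 - 44.137.125.255) does not contain 172.137.124.103
  172.137.80.0/20 (172.137.80.0 - 172.137.95.255) does not contain 172.137.124.103
  172.137.0.0/18 (172.137.0.0 - 172.137.63.255) does not contain 172.137.124.103
Longest matching prefix is /15 -> interface em6.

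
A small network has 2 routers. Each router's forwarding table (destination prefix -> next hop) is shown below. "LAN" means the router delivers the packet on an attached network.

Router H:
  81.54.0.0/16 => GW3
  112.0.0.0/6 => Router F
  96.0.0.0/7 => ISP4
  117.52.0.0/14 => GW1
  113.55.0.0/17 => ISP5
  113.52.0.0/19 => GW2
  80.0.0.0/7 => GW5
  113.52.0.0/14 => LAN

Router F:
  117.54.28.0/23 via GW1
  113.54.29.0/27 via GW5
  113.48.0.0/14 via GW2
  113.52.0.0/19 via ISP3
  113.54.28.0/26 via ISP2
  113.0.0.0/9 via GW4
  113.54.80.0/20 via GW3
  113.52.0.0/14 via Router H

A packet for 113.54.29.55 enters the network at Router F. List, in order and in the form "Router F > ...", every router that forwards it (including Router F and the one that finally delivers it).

At Router F: longest match for 113.54.29.55 is 113.52.0.0/14 -> Router H
At Router H: longest match for 113.54.29.55 is 113.52.0.0/14 -> LAN

Router F > Router H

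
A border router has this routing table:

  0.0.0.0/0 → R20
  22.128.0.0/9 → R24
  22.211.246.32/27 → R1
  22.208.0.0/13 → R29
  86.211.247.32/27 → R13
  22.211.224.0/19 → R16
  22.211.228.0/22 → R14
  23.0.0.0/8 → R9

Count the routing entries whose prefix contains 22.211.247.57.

Prefixes containing 22.211.247.57:
  0.0.0.0/0 (default, matches everything)
  22.128.0.0/9 (22.128.0.0 - 22.255.255.255)
  22.208.0.0/13 (22.208.0.0 - 22.215.255.255)
  22.211.224.0/19 (22.211.224.0 - 22.211.255.255)
Total matching entries: 4.

4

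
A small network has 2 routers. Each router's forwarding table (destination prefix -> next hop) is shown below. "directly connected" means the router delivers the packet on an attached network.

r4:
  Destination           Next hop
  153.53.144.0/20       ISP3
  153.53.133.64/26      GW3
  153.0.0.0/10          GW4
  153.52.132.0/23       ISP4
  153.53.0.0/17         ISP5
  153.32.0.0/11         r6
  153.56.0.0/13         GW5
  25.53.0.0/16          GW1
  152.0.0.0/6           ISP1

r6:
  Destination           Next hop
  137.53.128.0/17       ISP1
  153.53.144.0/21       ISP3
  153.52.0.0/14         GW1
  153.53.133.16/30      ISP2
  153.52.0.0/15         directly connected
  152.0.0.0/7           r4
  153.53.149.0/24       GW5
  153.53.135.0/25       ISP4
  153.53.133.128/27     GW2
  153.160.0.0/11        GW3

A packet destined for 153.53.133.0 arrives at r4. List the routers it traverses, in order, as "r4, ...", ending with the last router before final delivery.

r4, r6

At r4: longest match for 153.53.133.0 is 153.32.0.0/11 -> r6
At r6: longest match for 153.53.133.0 is 153.52.0.0/15 -> directly connected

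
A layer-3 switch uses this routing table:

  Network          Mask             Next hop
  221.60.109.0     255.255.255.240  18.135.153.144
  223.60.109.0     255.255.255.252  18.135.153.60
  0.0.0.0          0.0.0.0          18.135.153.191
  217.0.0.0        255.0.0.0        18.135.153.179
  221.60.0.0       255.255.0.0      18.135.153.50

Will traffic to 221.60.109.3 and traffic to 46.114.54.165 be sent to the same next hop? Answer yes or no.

no

221.60.109.3: longest match 221.60.109.0/28 -> 18.135.153.144
46.114.54.165: longest match 0.0.0.0/0 -> 18.135.153.191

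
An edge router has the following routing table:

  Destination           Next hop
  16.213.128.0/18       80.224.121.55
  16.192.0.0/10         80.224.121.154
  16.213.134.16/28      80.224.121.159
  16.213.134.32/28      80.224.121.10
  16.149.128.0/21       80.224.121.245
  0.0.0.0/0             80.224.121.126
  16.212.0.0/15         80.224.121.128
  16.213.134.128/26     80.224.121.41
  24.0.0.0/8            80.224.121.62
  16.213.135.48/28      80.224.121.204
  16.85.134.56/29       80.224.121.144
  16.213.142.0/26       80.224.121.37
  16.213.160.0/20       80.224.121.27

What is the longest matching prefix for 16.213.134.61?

16.213.128.0/18

Entries matching 16.213.134.61:
  0.0.0.0/0 (default, matches everything)
  16.192.0.0/10 (16.192.0.0 - 16.255.255.255)
  16.212.0.0/15 (16.212.0.0 - 16.213.255.255)
  16.213.128.0/18 (16.213.128.0 - 16.213.191.255)
Most specific is 16.213.128.0/18.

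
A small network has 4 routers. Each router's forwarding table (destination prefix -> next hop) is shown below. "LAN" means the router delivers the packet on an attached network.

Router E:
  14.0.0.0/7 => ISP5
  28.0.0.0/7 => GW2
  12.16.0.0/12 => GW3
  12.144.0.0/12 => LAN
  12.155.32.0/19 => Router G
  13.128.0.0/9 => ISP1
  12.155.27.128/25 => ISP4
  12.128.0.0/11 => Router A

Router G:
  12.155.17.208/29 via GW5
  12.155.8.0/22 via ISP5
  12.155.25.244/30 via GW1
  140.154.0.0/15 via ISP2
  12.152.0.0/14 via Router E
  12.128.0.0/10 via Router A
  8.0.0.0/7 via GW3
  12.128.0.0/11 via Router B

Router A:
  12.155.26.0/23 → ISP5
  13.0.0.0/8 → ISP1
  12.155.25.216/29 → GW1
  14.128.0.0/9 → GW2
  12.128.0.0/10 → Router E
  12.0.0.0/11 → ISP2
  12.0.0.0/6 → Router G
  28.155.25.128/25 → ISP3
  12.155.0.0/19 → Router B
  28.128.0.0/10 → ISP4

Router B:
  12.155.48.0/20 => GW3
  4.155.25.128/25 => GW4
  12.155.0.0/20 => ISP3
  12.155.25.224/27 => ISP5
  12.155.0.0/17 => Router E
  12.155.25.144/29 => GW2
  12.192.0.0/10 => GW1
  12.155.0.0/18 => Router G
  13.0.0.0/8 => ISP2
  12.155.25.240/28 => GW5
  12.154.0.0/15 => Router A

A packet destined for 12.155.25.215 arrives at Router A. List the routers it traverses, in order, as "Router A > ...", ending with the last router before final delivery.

Router A > Router B > Router G > Router E

At Router A: longest match for 12.155.25.215 is 12.155.0.0/19 -> Router B
At Router B: longest match for 12.155.25.215 is 12.155.0.0/18 -> Router G
At Router G: longest match for 12.155.25.215 is 12.152.0.0/14 -> Router E
At Router E: longest match for 12.155.25.215 is 12.144.0.0/12 -> LAN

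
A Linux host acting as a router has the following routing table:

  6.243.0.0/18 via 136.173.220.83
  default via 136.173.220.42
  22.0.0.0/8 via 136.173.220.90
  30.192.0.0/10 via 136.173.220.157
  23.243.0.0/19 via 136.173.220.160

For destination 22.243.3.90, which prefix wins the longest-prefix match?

22.0.0.0/8

Entries matching 22.243.3.90:
  0.0.0.0/0 (default, matches everything)
  22.0.0.0/8 (22.0.0.0 - 22.255.255.255)
Most specific is 22.0.0.0/8.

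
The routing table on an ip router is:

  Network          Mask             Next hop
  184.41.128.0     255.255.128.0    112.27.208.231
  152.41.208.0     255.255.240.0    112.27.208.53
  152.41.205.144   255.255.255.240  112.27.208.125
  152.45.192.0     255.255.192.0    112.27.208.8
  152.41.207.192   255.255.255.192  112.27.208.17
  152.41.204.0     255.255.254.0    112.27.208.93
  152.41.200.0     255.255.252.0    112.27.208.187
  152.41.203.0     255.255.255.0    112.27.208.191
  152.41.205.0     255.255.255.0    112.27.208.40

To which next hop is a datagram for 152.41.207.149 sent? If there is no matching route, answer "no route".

no route

No entry's prefix contains 152.41.207.149; there is no default route.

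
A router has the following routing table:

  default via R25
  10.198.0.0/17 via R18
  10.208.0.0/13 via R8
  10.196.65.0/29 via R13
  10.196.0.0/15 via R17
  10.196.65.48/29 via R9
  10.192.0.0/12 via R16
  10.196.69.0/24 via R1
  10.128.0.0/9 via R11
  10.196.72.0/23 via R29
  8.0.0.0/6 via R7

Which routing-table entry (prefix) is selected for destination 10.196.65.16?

10.196.0.0/15

Entries matching 10.196.65.16:
  0.0.0.0/0 (default, matches everything)
  8.0.0.0/6 (8.0.0.0 - 11.255.255.255)
  10.128.0.0/9 (10.128.0.0 - 10.255.255.255)
  10.192.0.0/12 (10.192.0.0 - 10.207.255.255)
  10.196.0.0/15 (10.196.0.0 - 10.197.255.255)
Most specific is 10.196.0.0/15.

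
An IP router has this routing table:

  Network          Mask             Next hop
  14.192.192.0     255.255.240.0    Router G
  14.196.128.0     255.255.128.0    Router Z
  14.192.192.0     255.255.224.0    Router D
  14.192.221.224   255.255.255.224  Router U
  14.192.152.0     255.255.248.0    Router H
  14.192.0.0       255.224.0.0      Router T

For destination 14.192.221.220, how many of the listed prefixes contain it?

Prefixes containing 14.192.221.220:
  14.192.0.0/11 (14.192.0.0 - 14.223.255.255)
  14.192.192.0/19 (14.192.192.0 - 14.192.223.255)
Total matching entries: 2.

2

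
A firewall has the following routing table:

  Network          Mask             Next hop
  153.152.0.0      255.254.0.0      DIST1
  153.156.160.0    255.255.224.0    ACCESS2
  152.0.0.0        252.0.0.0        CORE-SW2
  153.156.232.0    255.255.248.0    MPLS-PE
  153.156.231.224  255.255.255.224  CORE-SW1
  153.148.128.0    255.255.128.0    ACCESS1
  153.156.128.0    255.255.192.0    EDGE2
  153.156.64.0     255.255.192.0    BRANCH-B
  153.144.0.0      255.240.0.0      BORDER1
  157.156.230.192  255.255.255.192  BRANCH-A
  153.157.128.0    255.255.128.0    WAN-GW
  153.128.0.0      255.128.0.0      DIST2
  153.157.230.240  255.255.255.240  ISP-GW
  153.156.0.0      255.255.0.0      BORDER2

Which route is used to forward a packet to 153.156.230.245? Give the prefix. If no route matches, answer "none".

153.156.0.0/16

Entries matching 153.156.230.245:
  152.0.0.0/6 (152.0.0.0 - 155.255.255.255)
  153.128.0.0/9 (153.128.0.0 - 153.255.255.255)
  153.144.0.0/12 (153.144.0.0 - 153.159.255.255)
  153.156.0.0/16 (153.156.0.0 - 153.156.255.255)
Most specific is 153.156.0.0/16.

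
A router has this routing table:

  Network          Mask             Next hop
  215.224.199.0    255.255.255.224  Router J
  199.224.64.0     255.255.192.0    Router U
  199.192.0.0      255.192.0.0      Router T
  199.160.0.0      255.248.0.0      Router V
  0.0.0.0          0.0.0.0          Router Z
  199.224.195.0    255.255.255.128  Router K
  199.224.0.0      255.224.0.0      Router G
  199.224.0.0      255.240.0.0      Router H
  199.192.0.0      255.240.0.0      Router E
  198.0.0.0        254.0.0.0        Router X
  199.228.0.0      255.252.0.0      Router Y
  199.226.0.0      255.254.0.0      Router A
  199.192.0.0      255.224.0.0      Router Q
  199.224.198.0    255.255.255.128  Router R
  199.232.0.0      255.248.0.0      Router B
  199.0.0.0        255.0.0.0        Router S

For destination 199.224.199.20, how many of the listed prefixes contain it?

6

Prefixes containing 199.224.199.20:
  0.0.0.0/0 (default, matches everything)
  198.0.0.0/7 (198.0.0.0 - 199.255.255.255)
  199.0.0.0/8 (199.0.0.0 - 199.255.255.255)
  199.192.0.0/10 (199.192.0.0 - 199.255.255.255)
  199.224.0.0/11 (199.224.0.0 - 199.255.255.255)
  199.224.0.0/12 (199.224.0.0 - 199.239.255.255)
Total matching entries: 6.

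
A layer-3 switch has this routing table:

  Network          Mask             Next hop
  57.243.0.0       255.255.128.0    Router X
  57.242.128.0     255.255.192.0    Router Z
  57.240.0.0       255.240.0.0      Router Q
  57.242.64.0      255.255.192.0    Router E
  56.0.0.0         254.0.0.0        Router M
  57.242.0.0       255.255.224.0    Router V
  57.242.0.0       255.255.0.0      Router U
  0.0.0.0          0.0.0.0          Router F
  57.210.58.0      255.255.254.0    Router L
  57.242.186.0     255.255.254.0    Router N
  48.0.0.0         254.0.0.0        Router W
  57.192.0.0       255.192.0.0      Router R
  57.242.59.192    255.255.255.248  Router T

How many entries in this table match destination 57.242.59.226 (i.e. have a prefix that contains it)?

5

Prefixes containing 57.242.59.226:
  0.0.0.0/0 (default, matches everything)
  56.0.0.0/7 (56.0.0.0 - 57.255.255.255)
  57.192.0.0/10 (57.192.0.0 - 57.255.255.255)
  57.240.0.0/12 (57.240.0.0 - 57.255.255.255)
  57.242.0.0/16 (57.242.0.0 - 57.242.255.255)
Total matching entries: 5.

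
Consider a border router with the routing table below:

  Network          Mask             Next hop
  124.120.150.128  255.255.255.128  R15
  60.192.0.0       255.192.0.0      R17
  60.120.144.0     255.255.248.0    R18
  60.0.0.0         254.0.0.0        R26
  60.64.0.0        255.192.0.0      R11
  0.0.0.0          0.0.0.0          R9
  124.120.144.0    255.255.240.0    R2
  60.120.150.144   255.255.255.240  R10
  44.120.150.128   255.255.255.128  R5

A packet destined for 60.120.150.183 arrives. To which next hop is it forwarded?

R18

Routes whose prefix contains 60.120.150.183:
  0.0.0.0/0 (default, matches everything) -> R9
  60.0.0.0/7 (60.0.0.0 - 61.255.255.255) -> R26
  60.64.0.0/10 (60.64.0.0 - 60.127.255.255) -> R11
  60.120.144.0/21 (60.120.144.0 - 60.120.151.255) -> R18
More-specific entries that do NOT match:
  60.120.150.144/28 (60.120.150.144 - 60.120.150.159) does not contain 60.120.150.183
  124.120.150.128/25 (124.120.150.128 - 124.120.150.255) does not contain 60.120.150.183
  44.120.150.128/25 (44.120.150.128 - 44.120.150.255) does not contain 60.120.150.183
Longest matching prefix is /21 -> next hop R18.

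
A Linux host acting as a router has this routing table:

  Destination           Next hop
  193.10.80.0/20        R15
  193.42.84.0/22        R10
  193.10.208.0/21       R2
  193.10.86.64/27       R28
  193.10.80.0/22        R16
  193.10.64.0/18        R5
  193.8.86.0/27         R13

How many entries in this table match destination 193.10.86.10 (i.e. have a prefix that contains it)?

Prefixes containing 193.10.86.10:
  193.10.64.0/18 (193.10.64.0 - 193.10.127.255)
  193.10.80.0/20 (193.10.80.0 - 193.10.95.255)
Total matching entries: 2.

2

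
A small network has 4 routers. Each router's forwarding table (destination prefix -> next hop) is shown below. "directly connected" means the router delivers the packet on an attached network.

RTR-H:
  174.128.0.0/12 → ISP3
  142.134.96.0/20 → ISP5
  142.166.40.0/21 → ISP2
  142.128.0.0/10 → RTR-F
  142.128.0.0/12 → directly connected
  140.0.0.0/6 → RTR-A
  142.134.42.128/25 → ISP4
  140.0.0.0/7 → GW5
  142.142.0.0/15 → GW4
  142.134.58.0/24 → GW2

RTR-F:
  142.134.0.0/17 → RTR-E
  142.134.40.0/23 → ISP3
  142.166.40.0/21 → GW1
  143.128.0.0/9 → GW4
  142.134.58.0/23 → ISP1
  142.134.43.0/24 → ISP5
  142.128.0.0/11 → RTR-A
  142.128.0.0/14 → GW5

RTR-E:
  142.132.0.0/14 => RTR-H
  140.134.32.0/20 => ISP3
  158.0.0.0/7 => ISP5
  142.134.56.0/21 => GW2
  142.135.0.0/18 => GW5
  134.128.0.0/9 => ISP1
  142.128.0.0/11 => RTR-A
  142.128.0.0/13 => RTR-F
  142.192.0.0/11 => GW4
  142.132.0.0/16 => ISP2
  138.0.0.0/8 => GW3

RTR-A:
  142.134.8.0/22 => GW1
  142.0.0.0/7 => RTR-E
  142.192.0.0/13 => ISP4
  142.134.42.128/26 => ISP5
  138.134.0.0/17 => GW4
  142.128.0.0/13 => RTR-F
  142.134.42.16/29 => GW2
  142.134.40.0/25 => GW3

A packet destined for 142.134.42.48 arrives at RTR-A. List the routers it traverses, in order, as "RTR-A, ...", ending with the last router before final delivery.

RTR-A, RTR-F, RTR-E, RTR-H

At RTR-A: longest match for 142.134.42.48 is 142.128.0.0/13 -> RTR-F
At RTR-F: longest match for 142.134.42.48 is 142.134.0.0/17 -> RTR-E
At RTR-E: longest match for 142.134.42.48 is 142.132.0.0/14 -> RTR-H
At RTR-H: longest match for 142.134.42.48 is 142.128.0.0/12 -> directly connected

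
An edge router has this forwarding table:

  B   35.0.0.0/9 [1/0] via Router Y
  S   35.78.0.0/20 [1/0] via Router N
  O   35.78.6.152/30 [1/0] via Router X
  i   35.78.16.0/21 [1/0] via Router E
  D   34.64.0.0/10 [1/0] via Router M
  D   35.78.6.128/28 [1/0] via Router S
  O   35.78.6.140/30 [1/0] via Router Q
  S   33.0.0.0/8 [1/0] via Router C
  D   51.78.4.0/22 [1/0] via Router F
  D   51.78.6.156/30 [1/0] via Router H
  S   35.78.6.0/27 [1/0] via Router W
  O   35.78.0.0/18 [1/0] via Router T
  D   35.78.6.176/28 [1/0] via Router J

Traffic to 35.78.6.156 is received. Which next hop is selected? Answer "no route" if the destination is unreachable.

Router N

Routes whose prefix contains 35.78.6.156:
  35.0.0.0/9 (35.0.0.0 - 35.127.255.255) -> Router Y
  35.78.0.0/18 (35.78.0.0 - 35.78.63.255) -> Router T
  35.78.0.0/20 (35.78.0.0 - 35.78.15.255) -> Router N
More-specific entries that do NOT match:
  35.78.6.152/30 (35.78.6.152 - 35.78.6.155) does not contain 35.78.6.156
  35.78.6.140/30 (35.78.6.140 - 35.78.6.143) does not contain 35.78.6.156
  51.78.6.156/30 (51.78.6.156 - 51.78.6.159) does not contain 35.78.6.156
  35.78.6.128/28 (35.78.6.128 - 35.78.6.143) does not contain 35.78.6.156
  35.78.6.176/28 (35.78.6.176 - 35.78.6.191) does not contain 35.78.6.156
  35.78.6.0/27 (35.78.6.0 - 35.78.6.31) does not contain 35.78.6.156
  51.78.4.0/22 (51.78.4.0 - 51.78.7.255) does not contain 35.78.6.156
  35.78.16.0/21 (35.78.16.0 - 35.78.23.255) does not contain 35.78.6.156
Longest matching prefix is /20 -> next hop Router N.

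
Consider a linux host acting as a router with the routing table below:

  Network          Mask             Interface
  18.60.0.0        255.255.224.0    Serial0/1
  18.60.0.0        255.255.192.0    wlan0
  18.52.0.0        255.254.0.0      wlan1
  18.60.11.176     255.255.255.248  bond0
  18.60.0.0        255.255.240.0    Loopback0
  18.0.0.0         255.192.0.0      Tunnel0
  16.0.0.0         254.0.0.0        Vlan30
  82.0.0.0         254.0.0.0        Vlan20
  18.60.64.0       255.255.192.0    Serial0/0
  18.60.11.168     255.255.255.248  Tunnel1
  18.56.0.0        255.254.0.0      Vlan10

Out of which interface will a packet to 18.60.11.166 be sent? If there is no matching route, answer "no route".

Loopback0

Routes whose prefix contains 18.60.11.166:
  18.0.0.0/10 (18.0.0.0 - 18.63.255.255) -> Tunnel0
  18.60.0.0/18 (18.60.0.0 - 18.60.63.255) -> wlan0
  18.60.0.0/19 (18.60.0.0 - 18.60.31.255) -> Serial0/1
  18.60.0.0/20 (18.60.0.0 - 18.60.15.255) -> Loopback0
More-specific entries that do NOT match:
  18.60.11.176/29 (18.60.11.176 - 18.60.11.183) does not contain 18.60.11.166
  18.60.11.168/29 (18.60.11.168 - 18.60.11.175) does not contain 18.60.11.166
Longest matching prefix is /20 -> interface Loopback0.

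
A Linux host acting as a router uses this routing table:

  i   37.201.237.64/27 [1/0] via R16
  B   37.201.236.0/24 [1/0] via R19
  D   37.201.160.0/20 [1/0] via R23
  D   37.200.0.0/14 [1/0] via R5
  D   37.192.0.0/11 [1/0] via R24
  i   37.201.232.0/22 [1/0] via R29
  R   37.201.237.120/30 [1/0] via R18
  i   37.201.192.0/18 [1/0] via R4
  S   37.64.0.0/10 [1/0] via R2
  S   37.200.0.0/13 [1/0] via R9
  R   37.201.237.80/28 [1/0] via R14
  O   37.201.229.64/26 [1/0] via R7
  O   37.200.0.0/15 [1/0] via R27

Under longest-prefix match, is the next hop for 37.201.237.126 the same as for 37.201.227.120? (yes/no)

37.201.237.126: longest match 37.201.192.0/18 -> R4
37.201.227.120: longest match 37.201.192.0/18 -> R4

yes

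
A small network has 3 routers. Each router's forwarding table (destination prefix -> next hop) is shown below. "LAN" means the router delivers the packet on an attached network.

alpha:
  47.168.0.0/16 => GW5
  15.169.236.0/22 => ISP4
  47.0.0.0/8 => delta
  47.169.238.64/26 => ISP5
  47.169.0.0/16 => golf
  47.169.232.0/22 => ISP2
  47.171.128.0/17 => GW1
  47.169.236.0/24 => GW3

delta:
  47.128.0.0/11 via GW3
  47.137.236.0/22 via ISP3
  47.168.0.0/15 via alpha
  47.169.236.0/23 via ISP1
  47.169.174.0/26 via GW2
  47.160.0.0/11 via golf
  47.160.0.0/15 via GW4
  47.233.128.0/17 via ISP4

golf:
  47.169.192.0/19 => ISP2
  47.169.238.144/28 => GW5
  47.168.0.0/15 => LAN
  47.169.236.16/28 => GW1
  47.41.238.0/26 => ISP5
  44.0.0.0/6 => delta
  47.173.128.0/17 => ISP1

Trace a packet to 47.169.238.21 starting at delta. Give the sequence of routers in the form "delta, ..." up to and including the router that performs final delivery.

delta, alpha, golf

At delta: longest match for 47.169.238.21 is 47.168.0.0/15 -> alpha
At alpha: longest match for 47.169.238.21 is 47.169.0.0/16 -> golf
At golf: longest match for 47.169.238.21 is 47.168.0.0/15 -> LAN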